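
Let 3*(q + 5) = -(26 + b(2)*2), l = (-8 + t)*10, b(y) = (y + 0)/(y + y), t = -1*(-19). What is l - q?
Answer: 124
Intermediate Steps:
t = 19
b(y) = 1/2 (b(y) = y/((2*y)) = y*(1/(2*y)) = 1/2)
l = 110 (l = (-8 + 19)*10 = 11*10 = 110)
q = -14 (q = -5 + (-(26 + (1/2)*2))/3 = -5 + (-(26 + 1))/3 = -5 + (-1*27)/3 = -5 + (1/3)*(-27) = -5 - 9 = -14)
l - q = 110 - 1*(-14) = 110 + 14 = 124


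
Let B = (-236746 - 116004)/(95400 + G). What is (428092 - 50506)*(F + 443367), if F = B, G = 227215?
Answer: 10801715370264126/64523 ≈ 1.6741e+11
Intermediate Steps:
B = -70550/64523 (B = (-236746 - 116004)/(95400 + 227215) = -352750/322615 = -352750*1/322615 = -70550/64523 ≈ -1.0934)
F = -70550/64523 ≈ -1.0934
(428092 - 50506)*(F + 443367) = (428092 - 50506)*(-70550/64523 + 443367) = 377586*(28607298391/64523) = 10801715370264126/64523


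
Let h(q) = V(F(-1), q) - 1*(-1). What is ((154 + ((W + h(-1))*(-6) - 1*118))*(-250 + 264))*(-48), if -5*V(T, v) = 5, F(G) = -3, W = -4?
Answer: -40320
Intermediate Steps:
V(T, v) = -1 (V(T, v) = -⅕*5 = -1)
h(q) = 0 (h(q) = -1 - 1*(-1) = -1 + 1 = 0)
((154 + ((W + h(-1))*(-6) - 1*118))*(-250 + 264))*(-48) = ((154 + ((-4 + 0)*(-6) - 1*118))*(-250 + 264))*(-48) = ((154 + (-4*(-6) - 118))*14)*(-48) = ((154 + (24 - 118))*14)*(-48) = ((154 - 94)*14)*(-48) = (60*14)*(-48) = 840*(-48) = -40320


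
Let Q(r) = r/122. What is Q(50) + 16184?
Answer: 987249/61 ≈ 16184.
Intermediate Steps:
Q(r) = r/122 (Q(r) = r*(1/122) = r/122)
Q(50) + 16184 = (1/122)*50 + 16184 = 25/61 + 16184 = 987249/61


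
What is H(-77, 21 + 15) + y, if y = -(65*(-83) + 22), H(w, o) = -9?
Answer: 5364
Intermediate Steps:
y = 5373 (y = -(-5395 + 22) = -1*(-5373) = 5373)
H(-77, 21 + 15) + y = -9 + 5373 = 5364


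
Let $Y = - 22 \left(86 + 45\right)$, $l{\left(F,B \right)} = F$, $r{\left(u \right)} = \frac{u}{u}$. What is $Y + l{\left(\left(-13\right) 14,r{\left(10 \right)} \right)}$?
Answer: $-3064$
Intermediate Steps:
$r{\left(u \right)} = 1$
$Y = -2882$ ($Y = \left(-22\right) 131 = -2882$)
$Y + l{\left(\left(-13\right) 14,r{\left(10 \right)} \right)} = -2882 - 182 = -3064$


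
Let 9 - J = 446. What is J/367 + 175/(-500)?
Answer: -11309/7340 ≈ -1.5407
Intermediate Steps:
J = -437 (J = 9 - 1*446 = 9 - 446 = -437)
J/367 + 175/(-500) = -437/367 + 175/(-500) = -437*1/367 + 175*(-1/500) = -437/367 - 7/20 = -11309/7340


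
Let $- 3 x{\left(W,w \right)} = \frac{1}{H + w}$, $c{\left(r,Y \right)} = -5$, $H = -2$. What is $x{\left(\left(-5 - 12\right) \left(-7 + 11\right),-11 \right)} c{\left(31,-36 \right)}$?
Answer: $- \frac{5}{39} \approx -0.12821$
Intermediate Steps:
$x{\left(W,w \right)} = - \frac{1}{3 \left(-2 + w\right)}$
$x{\left(\left(-5 - 12\right) \left(-7 + 11\right),-11 \right)} c{\left(31,-36 \right)} = - \frac{1}{-6 + 3 \left(-11\right)} \left(-5\right) = - \frac{1}{-6 - 33} \left(-5\right) = - \frac{1}{-39} \left(-5\right) = \left(-1\right) \left(- \frac{1}{39}\right) \left(-5\right) = \frac{1}{39} \left(-5\right) = - \frac{5}{39}$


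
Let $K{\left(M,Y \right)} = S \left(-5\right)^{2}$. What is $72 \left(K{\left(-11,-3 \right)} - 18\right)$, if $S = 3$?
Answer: $4104$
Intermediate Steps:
$K{\left(M,Y \right)} = 75$ ($K{\left(M,Y \right)} = 3 \left(-5\right)^{2} = 3 \cdot 25 = 75$)
$72 \left(K{\left(-11,-3 \right)} - 18\right) = 72 \left(75 - 18\right) = 72 \cdot 57 = 4104$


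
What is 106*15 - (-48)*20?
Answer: 2550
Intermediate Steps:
106*15 - (-48)*20 = 1590 - 1*(-960) = 1590 + 960 = 2550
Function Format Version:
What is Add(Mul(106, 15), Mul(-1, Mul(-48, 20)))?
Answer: 2550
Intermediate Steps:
Add(Mul(106, 15), Mul(-1, Mul(-48, 20))) = Add(1590, Mul(-1, -960)) = Add(1590, 960) = 2550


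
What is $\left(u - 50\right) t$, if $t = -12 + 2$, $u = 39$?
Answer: $110$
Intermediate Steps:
$t = -10$
$\left(u - 50\right) t = \left(39 - 50\right) \left(-10\right) = \left(-11\right) \left(-10\right) = 110$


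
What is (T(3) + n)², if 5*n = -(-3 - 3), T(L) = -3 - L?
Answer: 576/25 ≈ 23.040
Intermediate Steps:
n = 6/5 (n = (-(-3 - 3))/5 = (-1*(-6))/5 = (⅕)*6 = 6/5 ≈ 1.2000)
(T(3) + n)² = ((-3 - 1*3) + 6/5)² = ((-3 - 3) + 6/5)² = (-6 + 6/5)² = (-24/5)² = 576/25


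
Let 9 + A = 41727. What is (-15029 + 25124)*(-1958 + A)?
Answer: 401377200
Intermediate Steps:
A = 41718 (A = -9 + 41727 = 41718)
(-15029 + 25124)*(-1958 + A) = (-15029 + 25124)*(-1958 + 41718) = 10095*39760 = 401377200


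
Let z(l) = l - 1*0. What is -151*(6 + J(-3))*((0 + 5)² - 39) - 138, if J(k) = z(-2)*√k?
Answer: 12546 - 4228*I*√3 ≈ 12546.0 - 7323.1*I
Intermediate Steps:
z(l) = l (z(l) = l + 0 = l)
J(k) = -2*√k
-151*(6 + J(-3))*((0 + 5)² - 39) - 138 = -151*(6 - 2*I*√3)*((0 + 5)² - 39) - 138 = -151*(6 - 2*I*√3)*(5² - 39) - 138 = -151*(6 - 2*I*√3)*(25 - 39) - 138 = -151*(6 - 2*I*√3)*(-14) - 138 = -151*(-84 + 28*I*√3) - 138 = (12684 - 4228*I*√3) - 138 = 12546 - 4228*I*√3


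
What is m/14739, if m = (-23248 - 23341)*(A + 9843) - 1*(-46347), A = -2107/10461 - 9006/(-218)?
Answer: -30883609128200/988595883 ≈ -31240.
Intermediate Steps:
A = 46876220/1140249 (A = -2107*1/10461 - 9006*(-1/218) = -2107/10461 + 4503/109 = 46876220/1140249 ≈ 41.111)
m = -525021355179400/1140249 (m = (-23248 - 23341)*(46876220/1140249 + 9843) - 1*(-46347) = -46589*11270347127/1140249 + 46347 = -525074202299803/1140249 + 46347 = -525021355179400/1140249 ≈ -4.6044e+8)
m/14739 = -525021355179400/1140249/14739 = -525021355179400/1140249*1/14739 = -30883609128200/988595883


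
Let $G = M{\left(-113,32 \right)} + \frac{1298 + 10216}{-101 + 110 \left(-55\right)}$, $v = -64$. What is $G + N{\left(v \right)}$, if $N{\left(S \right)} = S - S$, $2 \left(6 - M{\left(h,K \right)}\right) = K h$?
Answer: $\frac{11146400}{6151} \approx 1812.1$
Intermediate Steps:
$M{\left(h,K \right)} = 6 - \frac{K h}{2}$
$N{\left(S \right)} = 0$
$G = \frac{11146400}{6151}$ ($G = \left(6 - 16 \left(-113\right)\right) + \frac{1298 + 10216}{-101 + 110 \left(-55\right)} = \left(6 + 1808\right) + \frac{11514}{-101 - 6050} = 1814 + \frac{11514}{-6151} = 1814 + 11514 \left(- \frac{1}{6151}\right) = 1814 - \frac{11514}{6151} = \frac{11146400}{6151} \approx 1812.1$)
$G + N{\left(v \right)} = \frac{11146400}{6151} + 0 = \frac{11146400}{6151}$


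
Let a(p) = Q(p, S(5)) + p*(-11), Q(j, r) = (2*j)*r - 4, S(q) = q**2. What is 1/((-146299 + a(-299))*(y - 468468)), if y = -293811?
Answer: 1/120412639956 ≈ 8.3048e-12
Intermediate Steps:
Q(j, r) = -4 + 2*j*r (Q(j, r) = 2*j*r - 4 = -4 + 2*j*r)
a(p) = -4 + 39*p (a(p) = (-4 + 2*p*5**2) + p*(-11) = (-4 + 2*p*25) - 11*p = (-4 + 50*p) - 11*p = -4 + 39*p)
1/((-146299 + a(-299))*(y - 468468)) = 1/((-146299 + (-4 + 39*(-299)))*(-293811 - 468468)) = 1/((-146299 + (-4 - 11661))*(-762279)) = 1/((-146299 - 11665)*(-762279)) = 1/(-157964*(-762279)) = 1/120412639956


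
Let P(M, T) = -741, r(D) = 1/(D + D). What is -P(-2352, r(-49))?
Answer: 741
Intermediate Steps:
r(D) = 1/(2*D)
-P(-2352, r(-49)) = -1*(-741) = 741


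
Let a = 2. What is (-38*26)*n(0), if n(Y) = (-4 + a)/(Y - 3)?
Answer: -1976/3 ≈ -658.67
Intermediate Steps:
n(Y) = -2/(-3 + Y) (n(Y) = (-4 + 2)/(Y - 3) = -2/(-3 + Y))
(-38*26)*n(0) = (-38*26)*(-2/(-3 + 0)) = -(-1976)/(-3) = -(-1976)*(-1)/3 = -988*⅔ = -1976/3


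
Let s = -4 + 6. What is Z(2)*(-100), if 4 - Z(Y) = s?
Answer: -200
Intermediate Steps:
s = 2
Z(Y) = 2 (Z(Y) = 4 - 1*2 = 4 - 2 = 2)
Z(2)*(-100) = 2*(-100) = -200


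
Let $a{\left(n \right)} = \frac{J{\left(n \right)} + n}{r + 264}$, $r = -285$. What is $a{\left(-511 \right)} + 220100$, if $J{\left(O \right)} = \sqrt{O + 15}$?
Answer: $\frac{660373}{3} - \frac{4 i \sqrt{31}}{21} \approx 2.2012 \cdot 10^{5} - 1.0605 i$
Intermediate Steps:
$J{\left(O \right)} = \sqrt{15 + O}$
$a{\left(n \right)} = - \frac{n}{21} - \frac{\sqrt{15 + n}}{21}$ ($a{\left(n \right)} = \frac{\sqrt{15 + n} + n}{-285 + 264} = \frac{n + \sqrt{15 + n}}{-21} = \left(n + \sqrt{15 + n}\right) \left(- \frac{1}{21}\right) = - \frac{n}{21} - \frac{\sqrt{15 + n}}{21}$)
$a{\left(-511 \right)} + 220100 = \left(\left(- \frac{1}{21}\right) \left(-511\right) - \frac{\sqrt{15 - 511}}{21}\right) + 220100 = \left(\frac{73}{3} - \frac{\sqrt{-496}}{21}\right) + 220100 = \left(\frac{73}{3} - \frac{4 i \sqrt{31}}{21}\right) + 220100 = \frac{660373}{3} - \frac{4 i \sqrt{31}}{21}$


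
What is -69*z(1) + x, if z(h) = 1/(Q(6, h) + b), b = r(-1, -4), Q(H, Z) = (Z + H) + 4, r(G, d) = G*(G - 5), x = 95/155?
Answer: -1816/527 ≈ -3.4459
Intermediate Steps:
x = 19/31 (x = 95*(1/155) = 19/31 ≈ 0.61290)
r(G, d) = G*(-5 + G)
Q(H, Z) = 4 + H + Z (Q(H, Z) = (H + Z) + 4 = 4 + H + Z)
b = 6 (b = -(-5 - 1) = -1*(-6) = 6)
z(h) = 1/(16 + h) (z(h) = 1/((4 + 6 + h) + 6) = 1/((10 + h) + 6) = 1/(16 + h))
-69*z(1) + x = -69/(16 + 1) + 19/31 = -69/17 + 19/31 = -1816/527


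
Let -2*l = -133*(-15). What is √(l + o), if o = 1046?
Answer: √194/2 ≈ 6.9642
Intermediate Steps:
l = -1995/2 (l = -(-133)*(-15)/2 = -½*1995 = -1995/2 ≈ -997.50)
√(l + o) = √(-1995/2 + 1046) = √(97/2) = √194/2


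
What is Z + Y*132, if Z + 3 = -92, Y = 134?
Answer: 17593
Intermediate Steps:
Z = -95 (Z = -3 - 92 = -95)
Z + Y*132 = -95 + 134*132 = -95 + 17688 = 17593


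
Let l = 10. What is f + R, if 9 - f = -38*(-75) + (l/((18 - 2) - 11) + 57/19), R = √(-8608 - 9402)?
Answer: -2846 + I*√18010 ≈ -2846.0 + 134.2*I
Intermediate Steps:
R = I*√18010 (R = √(-18010) = I*√18010 ≈ 134.2*I)
f = -2846 (f = 9 - (-38*(-75) + (10/((18 - 2) - 11) + 57/19)) = 9 - (2850 + (10/(16 - 11) + 57*(1/19))) = 9 - (2850 + (10/5 + 3)) = 9 - (2850 + (10*(⅕) + 3)) = 9 - (2850 + (2 + 3)) = 9 - (2850 + 5) = 9 - 1*2855 = 9 - 2855 = -2846)
f + R = -2846 + I*√18010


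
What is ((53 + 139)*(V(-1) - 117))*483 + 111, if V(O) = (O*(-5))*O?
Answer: -11313681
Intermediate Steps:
V(O) = -5*O² (V(O) = (-5*O)*O = -5*O²)
((53 + 139)*(V(-1) - 117))*483 + 111 = ((53 + 139)*(-5*(-1)² - 117))*483 + 111 = (192*(-5*1 - 117))*483 + 111 = (192*(-5 - 117))*483 + 111 = (192*(-122))*483 + 111 = -23424*483 + 111 = -11313792 + 111 = -11313681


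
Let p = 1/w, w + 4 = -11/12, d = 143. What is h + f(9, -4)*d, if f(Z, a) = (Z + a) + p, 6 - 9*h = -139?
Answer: 372776/531 ≈ 702.03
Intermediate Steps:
h = 145/9 (h = ⅔ - ⅑*(-139) = ⅔ + 139/9 = 145/9 ≈ 16.111)
w = -59/12 (w = -4 - 11/12 = -59/12 ≈ -4.9167)
p = -12/59 (p = 1/(-59/12) = -12/59 ≈ -0.20339)
f(Z, a) = -12/59 + Z + a (f(Z, a) = (Z + a) - 12/59 = -12/59 + Z + a)
h + f(9, -4)*d = 145/9 + (-12/59 + 9 - 4)*143 = 145/9 + (283/59)*143 = 145/9 + 40469/59 = 372776/531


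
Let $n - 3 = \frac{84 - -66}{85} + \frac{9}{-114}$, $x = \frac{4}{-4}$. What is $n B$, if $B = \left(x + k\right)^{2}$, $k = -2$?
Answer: $\frac{27243}{646} \approx 42.172$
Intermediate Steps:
$x = -1$ ($x = 4 \left(- \frac{1}{4}\right) = -1$)
$n = \frac{3027}{646}$ ($n = 3 + \left(\frac{84 - -66}{85} + \frac{9}{-114}\right) = 3 + \left(\left(84 + 66\right) \frac{1}{85} + 9 \left(- \frac{1}{114}\right)\right) = 3 + \left(150 \cdot \frac{1}{85} - \frac{3}{38}\right) = 3 + \left(\frac{30}{17} - \frac{3}{38}\right) = 3 + \frac{1089}{646} = \frac{3027}{646} \approx 4.6858$)
$B = 9$ ($B = \left(-1 - 2\right)^{2} = \left(-3\right)^{2} = 9$)
$n B = \frac{3027}{646} \cdot 9 = \frac{27243}{646}$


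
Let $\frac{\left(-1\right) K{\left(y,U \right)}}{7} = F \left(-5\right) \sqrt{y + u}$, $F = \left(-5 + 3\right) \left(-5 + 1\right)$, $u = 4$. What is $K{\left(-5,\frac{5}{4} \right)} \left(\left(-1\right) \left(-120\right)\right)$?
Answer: $33600 i \approx 33600.0 i$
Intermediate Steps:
$F = 8$ ($F = \left(-2\right) \left(-4\right) = 8$)
$K{\left(y,U \right)} = 280 \sqrt{4 + y}$ ($K{\left(y,U \right)} = - 7 \cdot 8 \left(-5\right) \sqrt{y + 4} = - 7 \left(- 40 \sqrt{4 + y}\right) = 280 \sqrt{4 + y}$)
$K{\left(-5,\frac{5}{4} \right)} \left(\left(-1\right) \left(-120\right)\right) = 280 \sqrt{4 - 5} \left(\left(-1\right) \left(-120\right)\right) = 280 \sqrt{-1} \cdot 120 = 280 i 120 = 33600 i$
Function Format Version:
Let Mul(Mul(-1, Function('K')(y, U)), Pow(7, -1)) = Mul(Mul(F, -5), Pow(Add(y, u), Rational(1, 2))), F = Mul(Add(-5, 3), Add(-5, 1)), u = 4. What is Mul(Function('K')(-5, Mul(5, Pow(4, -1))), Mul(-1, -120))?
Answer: Mul(33600, I) ≈ Mul(33600., I)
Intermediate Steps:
F = 8 (F = Mul(-2, -4) = 8)
Function('K')(y, U) = Mul(280, Pow(Add(4, y), Rational(1, 2))) (Function('K')(y, U) = Mul(-7, Mul(Mul(8, -5), Pow(Add(y, 4), Rational(1, 2)))) = Mul(-7, Mul(-40, Pow(Add(4, y), Rational(1, 2)))) = Mul(280, Pow(Add(4, y), Rational(1, 2))))
Mul(Function('K')(-5, Mul(5, Pow(4, -1))), Mul(-1, -120)) = Mul(Mul(280, Pow(Add(4, -5), Rational(1, 2))), Mul(-1, -120)) = Mul(Mul(280, Pow(-1, Rational(1, 2))), 120) = Mul(Mul(280, I), 120) = Mul(33600, I)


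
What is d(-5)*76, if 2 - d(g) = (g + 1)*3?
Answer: 1064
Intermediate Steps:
d(g) = -1 - 3*g (d(g) = 2 - (g + 1)*3 = 2 - (1 + g)*3 = 2 - (3 + 3*g) = 2 + (-3 - 3*g) = -1 - 3*g)
d(-5)*76 = (-1 - 3*(-5))*76 = (-1 + 15)*76 = 14*76 = 1064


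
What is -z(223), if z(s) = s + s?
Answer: -446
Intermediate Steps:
z(s) = 2*s
-z(223) = -2*223 = -1*446 = -446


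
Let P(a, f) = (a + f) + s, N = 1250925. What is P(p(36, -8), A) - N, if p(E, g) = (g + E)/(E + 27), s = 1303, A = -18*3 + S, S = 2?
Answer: -11247062/9 ≈ -1.2497e+6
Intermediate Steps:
A = -52 (A = -18*3 + 2 = -54 + 2 = -52)
p(E, g) = (E + g)/(27 + E)
P(a, f) = 1303 + a + f (P(a, f) = (a + f) + 1303 = 1303 + a + f)
P(p(36, -8), A) - N = (1303 + (36 - 8)/(27 + 36) - 52) - 1*1250925 = (1303 + 28/63 - 52) - 1250925 = (1303 + (1/63)*28 - 52) - 1250925 = (1303 + 4/9 - 52) - 1250925 = 11263/9 - 1250925 = -11247062/9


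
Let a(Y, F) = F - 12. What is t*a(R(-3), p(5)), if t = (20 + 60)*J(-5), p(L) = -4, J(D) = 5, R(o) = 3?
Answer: -6400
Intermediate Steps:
a(Y, F) = -12 + F
t = 400 (t = (20 + 60)*5 = 80*5 = 400)
t*a(R(-3), p(5)) = 400*(-12 - 4) = 400*(-16) = -6400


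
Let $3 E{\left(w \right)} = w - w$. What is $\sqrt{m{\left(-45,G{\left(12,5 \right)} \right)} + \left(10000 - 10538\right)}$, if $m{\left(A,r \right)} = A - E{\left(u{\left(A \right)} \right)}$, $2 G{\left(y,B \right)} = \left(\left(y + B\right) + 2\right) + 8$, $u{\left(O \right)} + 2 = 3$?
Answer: $i \sqrt{583} \approx 24.145 i$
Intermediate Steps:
$u{\left(O \right)} = 1$ ($u{\left(O \right)} = -2 + 3 = 1$)
$E{\left(w \right)} = 0$ ($E{\left(w \right)} = \frac{w - w}{3} = \frac{1}{3} \cdot 0 = 0$)
$G{\left(y,B \right)} = 5 + \frac{B}{2} + \frac{y}{2}$ ($G{\left(y,B \right)} = \frac{\left(\left(y + B\right) + 2\right) + 8}{2} = \frac{\left(\left(B + y\right) + 2\right) + 8}{2} = \frac{\left(2 + B + y\right) + 8}{2} = \frac{10 + B + y}{2} = 5 + \frac{B}{2} + \frac{y}{2}$)
$m{\left(A,r \right)} = A$ ($m{\left(A,r \right)} = A - 0 = A + 0 = A$)
$\sqrt{m{\left(-45,G{\left(12,5 \right)} \right)} + \left(10000 - 10538\right)} = \sqrt{-45 + \left(10000 - 10538\right)} = \sqrt{-45 - 538} = \sqrt{-583} = i \sqrt{583}$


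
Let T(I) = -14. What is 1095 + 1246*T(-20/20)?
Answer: -16349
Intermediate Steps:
1095 + 1246*T(-20/20) = 1095 + 1246*(-14) = 1095 - 17444 = -16349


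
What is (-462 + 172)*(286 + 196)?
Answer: -139780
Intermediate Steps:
(-462 + 172)*(286 + 196) = -290*482 = -139780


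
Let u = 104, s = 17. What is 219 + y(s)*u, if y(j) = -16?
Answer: -1445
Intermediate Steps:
219 + y(s)*u = 219 - 16*104 = 219 - 1664 = -1445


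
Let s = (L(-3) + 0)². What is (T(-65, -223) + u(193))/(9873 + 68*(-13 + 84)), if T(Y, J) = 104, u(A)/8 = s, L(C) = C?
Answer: 176/14701 ≈ 0.011972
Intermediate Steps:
s = 9 (s = (-3 + 0)² = (-3)² = 9)
u(A) = 72 (u(A) = 8*9 = 72)
(T(-65, -223) + u(193))/(9873 + 68*(-13 + 84)) = (104 + 72)/(9873 + 68*(-13 + 84)) = 176/(9873 + 68*71) = 176/(9873 + 4828) = 176/14701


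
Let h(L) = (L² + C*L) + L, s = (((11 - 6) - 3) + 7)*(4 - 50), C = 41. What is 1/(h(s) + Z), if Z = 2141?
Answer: 1/156149 ≈ 6.4041e-6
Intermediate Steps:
s = -414 (s = ((5 - 3) + 7)*(-46) = (2 + 7)*(-46) = 9*(-46) = -414)
h(L) = L² + 42*L (h(L) = (L² + 41*L) + L = L² + 42*L)
1/(h(s) + Z) = 1/(-414*(42 - 414) + 2141) = 1/(-414*(-372) + 2141) = 1/(154008 + 2141) = 1/156149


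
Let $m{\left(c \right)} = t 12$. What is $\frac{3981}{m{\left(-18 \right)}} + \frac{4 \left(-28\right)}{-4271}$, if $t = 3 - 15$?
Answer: $- \frac{5662241}{205008} \approx -27.62$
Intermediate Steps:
$t = -12$ ($t = 3 - 15 = -12$)
$m{\left(c \right)} = -144$ ($m{\left(c \right)} = \left(-12\right) 12 = -144$)
$\frac{3981}{m{\left(-18 \right)}} + \frac{4 \left(-28\right)}{-4271} = \frac{3981}{-144} + \frac{4 \left(-28\right)}{-4271} = 3981 \left(- \frac{1}{144}\right) - - \frac{112}{4271} = - \frac{1327}{48} + \frac{112}{4271} = - \frac{5662241}{205008}$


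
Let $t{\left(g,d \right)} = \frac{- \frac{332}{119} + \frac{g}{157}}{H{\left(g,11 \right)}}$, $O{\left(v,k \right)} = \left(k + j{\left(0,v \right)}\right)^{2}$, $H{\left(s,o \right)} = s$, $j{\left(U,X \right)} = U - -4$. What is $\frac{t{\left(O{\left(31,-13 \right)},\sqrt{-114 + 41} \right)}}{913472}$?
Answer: $- \frac{42485}{1382378187456} \approx -3.0733 \cdot 10^{-8}$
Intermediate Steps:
$j{\left(U,X \right)} = 4 + U$ ($j{\left(U,X \right)} = U + 4 = 4 + U$)
$O{\left(v,k \right)} = \left(4 + k\right)^{2}$ ($O{\left(v,k \right)} = \left(k + \left(4 + 0\right)\right)^{2} = \left(k + 4\right)^{2} = \left(4 + k\right)^{2}$)
$t{\left(g,d \right)} = \frac{- \frac{332}{119} + \frac{g}{157}}{g}$
$\frac{t{\left(O{\left(31,-13 \right)},\sqrt{-114 + 41} \right)}}{913472} = \frac{\frac{1}{18683} \frac{1}{\left(4 - 13\right)^{2}} \left(-52124 + 119 \left(4 - 13\right)^{2}\right)}{913472} = \frac{-52124 + 119 \left(-9\right)^{2}}{18683 \left(-9\right)^{2}} \cdot \frac{1}{913472} = \frac{-52124 + 119 \cdot 81}{18683 \cdot 81} \cdot \frac{1}{913472} = \frac{1}{18683} \cdot \frac{1}{81} \left(-52124 + 9639\right) \frac{1}{913472} = \frac{1}{18683} \cdot \frac{1}{81} \left(-42485\right) \frac{1}{913472} = \left(- \frac{42485}{1513323}\right) \frac{1}{913472} = - \frac{42485}{1382378187456}$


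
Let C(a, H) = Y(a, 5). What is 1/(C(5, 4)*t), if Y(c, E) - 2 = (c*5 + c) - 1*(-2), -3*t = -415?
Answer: 3/14110 ≈ 0.00021262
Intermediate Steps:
t = 415/3 (t = -1/3*(-415) = 415/3 ≈ 138.33)
Y(c, E) = 4 + 6*c (Y(c, E) = 2 + ((c*5 + c) - 1*(-2)) = 2 + ((5*c + c) + 2) = 2 + (6*c + 2) = 2 + (2 + 6*c) = 4 + 6*c)
C(a, H) = 4 + 6*a
1/(C(5, 4)*t) = 1/((4 + 6*5)*(415/3)) = 1/((4 + 30)*(415/3)) = 1/(34*(415/3)) = 1/(14110/3) = 3/14110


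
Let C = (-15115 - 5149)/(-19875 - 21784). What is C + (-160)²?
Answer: 1066490664/41659 ≈ 25601.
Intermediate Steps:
C = 20264/41659 (C = -20264/(-41659) = -20264*(-1/41659) = 20264/41659 ≈ 0.48643)
C + (-160)² = 20264/41659 + (-160)² = 20264/41659 + 25600 = 1066490664/41659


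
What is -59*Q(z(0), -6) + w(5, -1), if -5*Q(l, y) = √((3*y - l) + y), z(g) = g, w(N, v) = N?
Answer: 5 + 118*I*√6/5 ≈ 5.0 + 57.808*I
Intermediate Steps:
Q(l, y) = -√(-l + 4*y)/5 (Q(l, y) = -√((3*y - l) + y)/5 = -√((-l + 3*y) + y)/5 = -√(-l + 4*y)/5)
-59*Q(z(0), -6) + w(5, -1) = -(-59)*√(-1*0 + 4*(-6))/5 + 5 = -(-59)*√(0 - 24)/5 + 5 = -(-59)*√(-24)/5 + 5 = -(-59)*2*I*√6/5 + 5 = -(-118)*I*√6/5 + 5 = 118*I*√6/5 + 5 = 5 + 118*I*√6/5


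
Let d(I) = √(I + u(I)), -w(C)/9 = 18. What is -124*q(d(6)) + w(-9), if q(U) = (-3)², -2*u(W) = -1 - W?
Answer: -1278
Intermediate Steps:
u(W) = ½ + W/2 (u(W) = -(-1 - W)/2 = ½ + W/2)
w(C) = -162 (w(C) = -9*18 = -162)
d(I) = √(½ + 3*I/2) (d(I) = √(I + (½ + I/2)) = √(½ + 3*I/2))
q(U) = 9
-124*q(d(6)) + w(-9) = -124*9 - 162 = -1116 - 162 = -1278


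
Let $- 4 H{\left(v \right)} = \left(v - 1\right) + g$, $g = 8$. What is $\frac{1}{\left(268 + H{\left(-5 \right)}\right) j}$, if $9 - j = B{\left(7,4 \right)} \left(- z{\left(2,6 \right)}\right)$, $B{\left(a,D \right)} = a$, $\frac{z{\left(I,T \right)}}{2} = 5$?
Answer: $\frac{2}{42265} \approx 4.7321 \cdot 10^{-5}$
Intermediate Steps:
$z{\left(I,T \right)} = 10$ ($z{\left(I,T \right)} = 2 \cdot 5 = 10$)
$H{\left(v \right)} = - \frac{7}{4} - \frac{v}{4}$ ($H{\left(v \right)} = - \frac{\left(v - 1\right) + 8}{4} = - \frac{\left(-1 + v\right) + 8}{4} = - \frac{7 + v}{4} = - \frac{7}{4} - \frac{v}{4}$)
$j = 79$ ($j = 9 - 7 \left(\left(-1\right) 10\right) = 9 - 7 \left(-10\right) = 9 - -70 = 9 + 70 = 79$)
$\frac{1}{\left(268 + H{\left(-5 \right)}\right) j} = \frac{1}{\left(268 - \frac{1}{2}\right) 79} = \frac{1}{\frac{535}{2} \cdot 79} = \frac{1}{\frac{42265}{2}} = \frac{2}{42265}$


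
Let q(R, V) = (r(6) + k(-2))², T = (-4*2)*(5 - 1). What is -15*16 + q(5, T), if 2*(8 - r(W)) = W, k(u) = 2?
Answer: -191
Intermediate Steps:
r(W) = 8 - W/2
T = -32 (T = -8*4 = -32)
q(R, V) = 49 (q(R, V) = ((8 - ½*6) + 2)² = ((8 - 3) + 2)² = (5 + 2)² = 7² = 49)
-15*16 + q(5, T) = -15*16 + 49 = -240 + 49 = -191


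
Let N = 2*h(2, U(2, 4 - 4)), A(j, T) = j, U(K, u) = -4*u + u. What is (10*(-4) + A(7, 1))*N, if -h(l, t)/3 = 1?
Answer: 198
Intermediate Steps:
U(K, u) = -3*u
h(l, t) = -3 (h(l, t) = -3*1 = -3)
N = -6 (N = 2*(-3) = -6)
(10*(-4) + A(7, 1))*N = (10*(-4) + 7)*(-6) = (-40 + 7)*(-6) = -33*(-6) = 198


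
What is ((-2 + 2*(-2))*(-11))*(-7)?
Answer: -462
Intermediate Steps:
((-2 + 2*(-2))*(-11))*(-7) = ((-2 - 4)*(-11))*(-7) = -6*(-11)*(-7) = 66*(-7) = -462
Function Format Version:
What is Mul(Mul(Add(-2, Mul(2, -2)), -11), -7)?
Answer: -462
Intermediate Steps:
Mul(Mul(Add(-2, Mul(2, -2)), -11), -7) = Mul(Mul(Add(-2, -4), -11), -7) = Mul(Mul(-6, -11), -7) = Mul(66, -7) = -462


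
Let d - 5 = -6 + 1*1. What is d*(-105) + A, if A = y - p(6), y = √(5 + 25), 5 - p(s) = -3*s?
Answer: -23 + √30 ≈ -17.523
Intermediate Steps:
p(s) = 5 + 3*s (p(s) = 5 - (-3)*s = 5 + 3*s)
d = 0 (d = 5 + (-6 + 1*1) = 5 + (-6 + 1) = 5 - 5 = 0)
y = √30 ≈ 5.4772
A = -23 + √30 (A = √30 - (5 + 3*6) = √30 - (5 + 18) = √30 - 1*23 = √30 - 23 = -23 + √30 ≈ -17.523)
d*(-105) + A = 0*(-105) + (-23 + √30) = 0 + (-23 + √30) = -23 + √30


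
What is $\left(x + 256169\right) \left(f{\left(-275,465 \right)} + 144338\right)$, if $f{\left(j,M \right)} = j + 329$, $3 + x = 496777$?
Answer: $108718945656$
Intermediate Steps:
$x = 496774$ ($x = -3 + 496777 = 496774$)
$f{\left(j,M \right)} = 329 + j$
$\left(x + 256169\right) \left(f{\left(-275,465 \right)} + 144338\right) = \left(496774 + 256169\right) \left(\left(329 - 275\right) + 144338\right) = 752943 \left(54 + 144338\right) = 752943 \cdot 144392 = 108718945656$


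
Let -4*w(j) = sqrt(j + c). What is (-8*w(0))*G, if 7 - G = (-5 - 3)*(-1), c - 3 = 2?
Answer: -2*sqrt(5) ≈ -4.4721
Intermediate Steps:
c = 5 (c = 3 + 2 = 5)
w(j) = -sqrt(5 + j)/4 (w(j) = -sqrt(j + 5)/4 = -sqrt(5 + j)/4)
G = -1 (G = 7 - (-5 - 3)*(-1) = 7 - (-8)*(-1) = 7 - 1*8 = 7 - 8 = -1)
(-8*w(0))*G = -(-2)*sqrt(5 + 0)*(-1) = -(-2)*sqrt(5)*(-1) = (2*sqrt(5))*(-1) = -2*sqrt(5)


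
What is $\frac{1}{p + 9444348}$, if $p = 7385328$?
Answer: $\frac{1}{16829676} \approx 5.9419 \cdot 10^{-8}$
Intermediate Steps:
$\frac{1}{p + 9444348} = \frac{1}{7385328 + 9444348} = \frac{1}{16829676}$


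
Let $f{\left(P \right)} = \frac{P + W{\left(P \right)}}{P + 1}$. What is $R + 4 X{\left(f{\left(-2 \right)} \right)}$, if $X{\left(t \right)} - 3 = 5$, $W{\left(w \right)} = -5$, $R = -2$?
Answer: $30$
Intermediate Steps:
$f{\left(P \right)} = \frac{-5 + P}{1 + P}$ ($f{\left(P \right)} = \frac{P - 5}{P + 1} = \frac{-5 + P}{1 + P}$)
$X{\left(t \right)} = 8$ ($X{\left(t \right)} = 3 + 5 = 8$)
$R + 4 X{\left(f{\left(-2 \right)} \right)} = -2 + 4 \cdot 8 = -2 + 32 = 30$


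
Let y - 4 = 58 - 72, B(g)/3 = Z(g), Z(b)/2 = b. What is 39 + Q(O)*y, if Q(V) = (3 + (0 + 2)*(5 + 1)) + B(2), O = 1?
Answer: -231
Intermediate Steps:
Z(b) = 2*b
B(g) = 6*g (B(g) = 3*(2*g) = 6*g)
Q(V) = 27 (Q(V) = (3 + (0 + 2)*(5 + 1)) + 6*2 = (3 + 2*6) + 12 = (3 + 12) + 12 = 15 + 12 = 27)
y = -10 (y = 4 + (58 - 72) = 4 - 14 = -10)
39 + Q(O)*y = 39 + 27*(-10) = 39 - 270 = -231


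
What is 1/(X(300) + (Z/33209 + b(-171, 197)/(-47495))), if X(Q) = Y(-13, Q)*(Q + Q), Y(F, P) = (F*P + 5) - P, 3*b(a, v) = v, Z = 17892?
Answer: -4731784365/11909898703905553 ≈ -3.9730e-7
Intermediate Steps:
b(a, v) = v/3
Y(F, P) = 5 - P + F*P (Y(F, P) = (5 + F*P) - P = 5 - P + F*P)
X(Q) = 2*Q*(5 - 14*Q) (X(Q) = (5 - Q - 13*Q)*(Q + Q) = (5 - 14*Q)*(2*Q) = 2*Q*(5 - 14*Q))
1/(X(300) + (Z/33209 + b(-171, 197)/(-47495))) = 1/(2*300*(5 - 14*300) + (17892/33209 + ((⅓)*197)/(-47495))) = 1/(2*300*(5 - 4200) + (17892*(1/33209) + (197/3)*(-1/47495))) = 1/(2*300*(-4195) + (17892/33209 - 197/142485)) = 1/(-2517000 + 2542799447/4731784365) = 1/(-11909898703905553/4731784365) = -4731784365/11909898703905553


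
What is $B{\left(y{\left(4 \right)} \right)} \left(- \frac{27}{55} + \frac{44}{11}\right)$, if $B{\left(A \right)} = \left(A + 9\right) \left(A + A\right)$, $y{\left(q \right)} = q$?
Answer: $\frac{20072}{55} \approx 364.95$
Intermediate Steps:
$B{\left(A \right)} = 2 A \left(9 + A\right)$ ($B{\left(A \right)} = \left(9 + A\right) 2 A = 2 A \left(9 + A\right)$)
$B{\left(y{\left(4 \right)} \right)} \left(- \frac{27}{55} + \frac{44}{11}\right) = 2 \cdot 4 \left(9 + 4\right) \left(- \frac{27}{55} + \frac{44}{11}\right) = 2 \cdot 4 \cdot 13 \left(\left(-27\right) \frac{1}{55} + 44 \cdot \frac{1}{11}\right) = 104 \left(- \frac{27}{55} + 4\right) = 104 \cdot \frac{193}{55} = \frac{20072}{55}$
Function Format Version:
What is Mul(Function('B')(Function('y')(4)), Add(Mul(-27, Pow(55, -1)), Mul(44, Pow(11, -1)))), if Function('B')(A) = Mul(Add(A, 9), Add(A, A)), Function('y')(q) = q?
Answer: Rational(20072, 55) ≈ 364.95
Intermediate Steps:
Function('B')(A) = Mul(2, A, Add(9, A)) (Function('B')(A) = Mul(Add(9, A), Mul(2, A)) = Mul(2, A, Add(9, A)))
Mul(Function('B')(Function('y')(4)), Add(Mul(-27, Pow(55, -1)), Mul(44, Pow(11, -1)))) = Mul(Mul(2, 4, Add(9, 4)), Add(Mul(-27, Pow(55, -1)), Mul(44, Pow(11, -1)))) = Mul(Mul(2, 4, 13), Add(Mul(-27, Rational(1, 55)), Mul(44, Rational(1, 11)))) = Mul(104, Add(Rational(-27, 55), 4)) = Mul(104, Rational(193, 55)) = Rational(20072, 55)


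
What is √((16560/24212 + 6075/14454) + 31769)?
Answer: √3002279146672415126/9721118 ≈ 178.24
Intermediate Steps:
√((16560/24212 + 6075/14454) + 31769) = √((16560*(1/24212) + 6075*(1/14454)) + 31769) = √((4140/6053 + 675/1606) + 31769) = √(10734615/9721118 + 31769) = √(308840932357/9721118) = √3002279146672415126/9721118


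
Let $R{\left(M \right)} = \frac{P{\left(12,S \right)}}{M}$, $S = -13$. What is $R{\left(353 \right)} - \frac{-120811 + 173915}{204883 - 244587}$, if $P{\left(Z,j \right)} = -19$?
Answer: $\frac{2248917}{1751939} \approx 1.2837$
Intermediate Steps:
$R{\left(M \right)} = - \frac{19}{M}$
$R{\left(353 \right)} - \frac{-120811 + 173915}{204883 - 244587} = - \frac{19}{353} - \frac{-120811 + 173915}{204883 - 244587} = \left(-19\right) \frac{1}{353} - \frac{53104}{-39704} = - \frac{19}{353} - 53104 \left(- \frac{1}{39704}\right) = - \frac{19}{353} - - \frac{6638}{4963} = - \frac{19}{353} + \frac{6638}{4963} = \frac{2248917}{1751939}$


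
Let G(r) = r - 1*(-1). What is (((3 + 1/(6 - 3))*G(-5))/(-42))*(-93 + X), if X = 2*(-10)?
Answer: -2260/63 ≈ -35.873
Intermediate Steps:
G(r) = 1 + r (G(r) = r + 1 = 1 + r)
X = -20
(((3 + 1/(6 - 3))*G(-5))/(-42))*(-93 + X) = (((3 + 1/(6 - 3))*(1 - 5))/(-42))*(-93 - 20) = (((3 + 1/3)*(-4))*(-1/42))*(-113) = (((10/3)*(-4))*(-1/42))*(-113) = -40/3*(-1/42)*(-113) = (20/63)*(-113) = -2260/63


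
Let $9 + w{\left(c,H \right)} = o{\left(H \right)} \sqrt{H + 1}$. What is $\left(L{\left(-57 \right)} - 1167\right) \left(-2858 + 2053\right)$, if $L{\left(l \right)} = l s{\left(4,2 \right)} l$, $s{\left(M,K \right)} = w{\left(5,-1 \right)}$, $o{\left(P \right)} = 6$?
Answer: $24478440$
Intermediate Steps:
$w{\left(c,H \right)} = -9 + 6 \sqrt{1 + H}$ ($w{\left(c,H \right)} = -9 + 6 \sqrt{H + 1} = -9 + 6 \sqrt{1 + H}$)
$s{\left(M,K \right)} = -9$ ($s{\left(M,K \right)} = -9 + 6 \sqrt{1 - 1} = -9 + 6 \sqrt{0} = -9 + 6 \cdot 0 = -9 + 0 = -9$)
$L{\left(l \right)} = - 9 l^{2}$ ($L{\left(l \right)} = l \left(-9\right) l = - 9 l l = - 9 l^{2}$)
$\left(L{\left(-57 \right)} - 1167\right) \left(-2858 + 2053\right) = \left(- 9 \left(-57\right)^{2} - 1167\right) \left(-2858 + 2053\right) = \left(\left(-9\right) 3249 - 1167\right) \left(-805\right) = \left(-29241 - 1167\right) \left(-805\right) = \left(-30408\right) \left(-805\right) = 24478440$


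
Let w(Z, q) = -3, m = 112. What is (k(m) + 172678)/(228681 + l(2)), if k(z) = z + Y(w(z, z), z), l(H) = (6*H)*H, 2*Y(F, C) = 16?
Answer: 172798/228705 ≈ 0.75555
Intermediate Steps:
Y(F, C) = 8 (Y(F, C) = (1/2)*16 = 8)
l(H) = 6*H**2
k(z) = 8 + z (k(z) = z + 8 = 8 + z)
(k(m) + 172678)/(228681 + l(2)) = ((8 + 112) + 172678)/(228681 + 6*2**2) = (120 + 172678)/(228681 + 6*4) = 172798/(228681 + 24) = 172798/228705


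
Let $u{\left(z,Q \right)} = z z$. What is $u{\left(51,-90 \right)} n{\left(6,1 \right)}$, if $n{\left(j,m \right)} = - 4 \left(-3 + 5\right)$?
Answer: $-20808$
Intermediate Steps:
$u{\left(z,Q \right)} = z^{2}$
$n{\left(j,m \right)} = -8$ ($n{\left(j,m \right)} = \left(-4\right) 2 = -8$)
$u{\left(51,-90 \right)} n{\left(6,1 \right)} = 51^{2} \left(-8\right) = 2601 \left(-8\right) = -20808$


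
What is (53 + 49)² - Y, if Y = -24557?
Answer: 34961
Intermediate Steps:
(53 + 49)² - Y = (53 + 49)² - 1*(-24557) = 102² + 24557 = 10404 + 24557 = 34961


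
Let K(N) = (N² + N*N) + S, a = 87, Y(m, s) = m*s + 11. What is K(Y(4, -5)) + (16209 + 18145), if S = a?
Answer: 34603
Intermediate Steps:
Y(m, s) = 11 + m*s
S = 87
K(N) = 87 + 2*N² (K(N) = (N² + N*N) + 87 = (N² + N²) + 87 = 2*N² + 87 = 87 + 2*N²)
K(Y(4, -5)) + (16209 + 18145) = (87 + 2*(11 + 4*(-5))²) + (16209 + 18145) = (87 + 2*(11 - 20)²) + 34354 = (87 + 2*(-9)²) + 34354 = (87 + 2*81) + 34354 = (87 + 162) + 34354 = 249 + 34354 = 34603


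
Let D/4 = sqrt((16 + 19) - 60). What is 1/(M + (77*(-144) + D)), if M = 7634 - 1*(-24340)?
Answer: 10443/218112698 - 5*I/109056349 ≈ 4.7879e-5 - 4.5848e-8*I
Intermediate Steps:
D = 20*I (D = 4*sqrt((16 + 19) - 60) = 4*sqrt(35 - 60) = 4*sqrt(-25) = 4*(5*I) = 20*I ≈ 20.0*I)
M = 31974 (M = 7634 + 24340 = 31974)
1/(M + (77*(-144) + D)) = 1/(31974 + (77*(-144) + 20*I)) = 1/(31974 + (-11088 + 20*I)) = 1/(20886 + 20*I) = (20886 - 20*I)/436225396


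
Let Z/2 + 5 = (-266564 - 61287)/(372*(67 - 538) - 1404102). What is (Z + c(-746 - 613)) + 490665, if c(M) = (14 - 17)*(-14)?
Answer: 387482648780/789657 ≈ 4.9070e+5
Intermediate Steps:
Z = -7568719/789657 (Z = -10 + 2*((-266564 - 61287)/(372*(67 - 538) - 1404102)) = -10 + 2*(-327851/(372*(-471) - 1404102)) = -10 + 2*(-327851/(-175212 - 1404102)) = -10 + 2*(-327851/(-1579314)) = -10 + 2*(-327851*(-1/1579314)) = -10 + 2*(327851/1579314) = -10 + 327851/789657 = -7568719/789657 ≈ -9.5848)
c(M) = 42 (c(M) = -3*(-14) = 42)
(Z + c(-746 - 613)) + 490665 = (-7568719/789657 + 42) + 490665 = 25596875/789657 + 490665 = 387482648780/789657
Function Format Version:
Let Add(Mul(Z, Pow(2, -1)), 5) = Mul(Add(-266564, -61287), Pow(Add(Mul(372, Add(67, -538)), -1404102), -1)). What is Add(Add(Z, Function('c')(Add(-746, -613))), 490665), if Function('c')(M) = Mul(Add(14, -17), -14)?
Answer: Rational(387482648780, 789657) ≈ 4.9070e+5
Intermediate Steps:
Z = Rational(-7568719, 789657) (Z = Add(-10, Mul(2, Mul(Add(-266564, -61287), Pow(Add(Mul(372, Add(67, -538)), -1404102), -1)))) = Add(-10, Mul(2, Mul(-327851, Pow(Add(Mul(372, -471), -1404102), -1)))) = Add(-10, Mul(2, Mul(-327851, Pow(Add(-175212, -1404102), -1)))) = Add(-10, Mul(2, Mul(-327851, Pow(-1579314, -1)))) = Add(-10, Mul(2, Mul(-327851, Rational(-1, 1579314)))) = Add(-10, Mul(2, Rational(327851, 1579314))) = Add(-10, Rational(327851, 789657)) = Rational(-7568719, 789657) ≈ -9.5848)
Function('c')(M) = 42 (Function('c')(M) = Mul(-3, -14) = 42)
Add(Add(Z, Function('c')(Add(-746, -613))), 490665) = Add(Add(Rational(-7568719, 789657), 42), 490665) = Add(Rational(25596875, 789657), 490665) = Rational(387482648780, 789657)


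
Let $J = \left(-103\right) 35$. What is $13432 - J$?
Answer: $17037$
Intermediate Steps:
$J = -3605$
$13432 - J = 13432 - -3605 = 13432 + 3605 = 17037$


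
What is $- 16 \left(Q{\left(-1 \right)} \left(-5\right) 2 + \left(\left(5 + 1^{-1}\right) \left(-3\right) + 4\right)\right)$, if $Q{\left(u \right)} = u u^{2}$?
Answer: $64$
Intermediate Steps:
$Q{\left(u \right)} = u^{3}$
$- 16 \left(Q{\left(-1 \right)} \left(-5\right) 2 + \left(\left(5 + 1^{-1}\right) \left(-3\right) + 4\right)\right) = - 16 \left(\left(-1\right)^{3} \left(-5\right) 2 + \left(\left(5 + 1^{-1}\right) \left(-3\right) + 4\right)\right) = - 16 \left(\left(-1\right) \left(-5\right) 2 + \left(\left(5 + 1\right) \left(-3\right) + 4\right)\right) = - 16 \left(5 \cdot 2 + \left(6 \left(-3\right) + 4\right)\right) = - 16 \left(10 + \left(-18 + 4\right)\right) = - 16 \left(10 - 14\right) = \left(-16\right) \left(-4\right) = 64$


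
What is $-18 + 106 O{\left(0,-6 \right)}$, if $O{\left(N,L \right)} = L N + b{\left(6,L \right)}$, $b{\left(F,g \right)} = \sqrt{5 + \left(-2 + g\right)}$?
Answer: $-18 + 106 i \sqrt{3} \approx -18.0 + 183.6 i$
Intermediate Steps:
$b{\left(F,g \right)} = \sqrt{3 + g}$
$O{\left(N,L \right)} = \sqrt{3 + L} + L N$ ($O{\left(N,L \right)} = L N + \sqrt{3 + L} = \sqrt{3 + L} + L N$)
$-18 + 106 O{\left(0,-6 \right)} = -18 + 106 \left(\sqrt{3 - 6} - 0\right) = -18 + 106 \left(\sqrt{-3} + 0\right) = -18 + 106 \left(i \sqrt{3} + 0\right) = -18 + 106 i \sqrt{3}$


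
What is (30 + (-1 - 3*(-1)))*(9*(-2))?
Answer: -576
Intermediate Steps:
(30 + (-1 - 3*(-1)))*(9*(-2)) = (30 + (-1 + 3))*(-18) = (30 + 2)*(-18) = 32*(-18) = -576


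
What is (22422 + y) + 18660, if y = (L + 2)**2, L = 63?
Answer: 45307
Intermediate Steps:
y = 4225 (y = (63 + 2)**2 = 65**2 = 4225)
(22422 + y) + 18660 = (22422 + 4225) + 18660 = 26647 + 18660 = 45307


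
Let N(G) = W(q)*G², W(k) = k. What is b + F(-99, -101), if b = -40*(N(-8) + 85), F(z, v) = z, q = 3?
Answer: -11179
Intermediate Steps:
N(G) = 3*G²
b = -11080 (b = -40*(3*(-8)² + 85) = -40*(3*64 + 85) = -40*(192 + 85) = -40*277 = -11080)
b + F(-99, -101) = -11080 - 99 = -11179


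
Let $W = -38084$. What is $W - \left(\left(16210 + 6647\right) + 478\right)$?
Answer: $-61419$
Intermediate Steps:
$W - \left(\left(16210 + 6647\right) + 478\right) = -38084 - \left(\left(16210 + 6647\right) + 478\right) = -38084 - \left(22857 + 478\right) = -38084 - 23335 = -61419$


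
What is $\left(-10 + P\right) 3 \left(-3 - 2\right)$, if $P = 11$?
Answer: $-15$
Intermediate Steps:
$\left(-10 + P\right) 3 \left(-3 - 2\right) = \left(-10 + 11\right) 3 \left(-3 - 2\right) = 1 \cdot 3 \left(-5\right) = 1 \left(-15\right) = -15$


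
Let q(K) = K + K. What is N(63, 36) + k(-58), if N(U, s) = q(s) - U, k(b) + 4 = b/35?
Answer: 117/35 ≈ 3.3429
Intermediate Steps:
q(K) = 2*K
k(b) = -4 + b/35
N(U, s) = -U + 2*s (N(U, s) = 2*s - U = -U + 2*s)
N(63, 36) + k(-58) = (-1*63 + 2*36) + (-4 + (1/35)*(-58)) = (-63 + 72) + (-4 - 58/35) = 9 - 198/35 = 117/35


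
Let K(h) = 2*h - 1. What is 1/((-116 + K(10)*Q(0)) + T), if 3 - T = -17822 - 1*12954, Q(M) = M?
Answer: 1/30663 ≈ 3.2613e-5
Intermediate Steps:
K(h) = -1 + 2*h
T = 30779 (T = 3 - (-17822 - 1*12954) = 3 - (-17822 - 12954) = 3 - 1*(-30776) = 3 + 30776 = 30779)
1/((-116 + K(10)*Q(0)) + T) = 1/((-116 + (-1 + 2*10)*0) + 30779) = 1/((-116 + (-1 + 20)*0) + 30779) = 1/((-116 + 19*0) + 30779) = 1/((-116 + 0) + 30779) = 1/(-116 + 30779) = 1/30663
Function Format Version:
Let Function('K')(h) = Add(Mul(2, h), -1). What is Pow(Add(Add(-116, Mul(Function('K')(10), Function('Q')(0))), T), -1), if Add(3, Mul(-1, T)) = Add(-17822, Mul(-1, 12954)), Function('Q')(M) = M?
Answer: Rational(1, 30663) ≈ 3.2613e-5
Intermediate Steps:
Function('K')(h) = Add(-1, Mul(2, h))
T = 30779 (T = Add(3, Mul(-1, Add(-17822, Mul(-1, 12954)))) = Add(3, Mul(-1, Add(-17822, -12954))) = Add(3, Mul(-1, -30776)) = Add(3, 30776) = 30779)
Pow(Add(Add(-116, Mul(Function('K')(10), Function('Q')(0))), T), -1) = Pow(Add(Add(-116, Mul(Add(-1, Mul(2, 10)), 0)), 30779), -1) = Pow(Add(Add(-116, Mul(Add(-1, 20), 0)), 30779), -1) = Pow(Add(Add(-116, Mul(19, 0)), 30779), -1) = Pow(Add(Add(-116, 0), 30779), -1) = Pow(Add(-116, 30779), -1) = Pow(30663, -1) = Rational(1, 30663)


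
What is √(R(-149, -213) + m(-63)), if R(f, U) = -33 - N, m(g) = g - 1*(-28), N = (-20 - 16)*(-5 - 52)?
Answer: 2*I*√530 ≈ 46.043*I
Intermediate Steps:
N = 2052 (N = -36*(-57) = 2052)
m(g) = 28 + g (m(g) = g + 28 = 28 + g)
R(f, U) = -2085 (R(f, U) = -33 - 1*2052 = -33 - 2052 = -2085)
√(R(-149, -213) + m(-63)) = √(-2085 + (28 - 63)) = √(-2085 - 35) = √(-2120) = 2*I*√530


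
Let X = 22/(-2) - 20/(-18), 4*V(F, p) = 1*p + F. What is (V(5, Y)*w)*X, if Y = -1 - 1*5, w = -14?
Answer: -623/18 ≈ -34.611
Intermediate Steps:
Y = -6 (Y = -1 - 5 = -6)
V(F, p) = F/4 + p/4 (V(F, p) = (1*p + F)/4 = (p + F)/4 = (F + p)/4 = F/4 + p/4)
X = -89/9 (X = 22*(-½) - 20*(-1/18) = -11 + 10/9 = -89/9 ≈ -9.8889)
(V(5, Y)*w)*X = (((¼)*5 + (¼)*(-6))*(-14))*(-89/9) = ((5/4 - 3/2)*(-14))*(-89/9) = -¼*(-14)*(-89/9) = (7/2)*(-89/9) = -623/18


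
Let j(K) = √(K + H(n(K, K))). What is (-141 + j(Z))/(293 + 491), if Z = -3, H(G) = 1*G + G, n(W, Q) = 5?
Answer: -141/784 + √7/784 ≈ -0.17647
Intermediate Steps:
H(G) = 2*G (H(G) = G + G = 2*G)
j(K) = √(10 + K) (j(K) = √(K + 2*5) = √(K + 10) = √(10 + K))
(-141 + j(Z))/(293 + 491) = (-141 + √(10 - 3))/(293 + 491) = (-141 + √7)/784 = (-141 + √7)*(1/784) = -141/784 + √7/784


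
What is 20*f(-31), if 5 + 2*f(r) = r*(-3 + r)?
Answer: 10490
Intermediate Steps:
f(r) = -5/2 + r*(-3 + r)/2 (f(r) = -5/2 + (r*(-3 + r))/2 = -5/2 + r*(-3 + r)/2)
20*f(-31) = 20*(-5/2 + (½)*(-31)² - 3/2*(-31)) = 20*(-5/2 + (½)*961 + 93/2) = 20*(-5/2 + 961/2 + 93/2) = 20*(1049/2) = 10490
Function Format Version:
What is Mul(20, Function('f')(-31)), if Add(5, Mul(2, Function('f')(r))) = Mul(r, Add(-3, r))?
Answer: 10490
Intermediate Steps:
Function('f')(r) = Add(Rational(-5, 2), Mul(Rational(1, 2), r, Add(-3, r))) (Function('f')(r) = Add(Rational(-5, 2), Mul(Rational(1, 2), Mul(r, Add(-3, r)))) = Add(Rational(-5, 2), Mul(Rational(1, 2), r, Add(-3, r))))
Mul(20, Function('f')(-31)) = Mul(20, Add(Rational(-5, 2), Mul(Rational(1, 2), Pow(-31, 2)), Mul(Rational(-3, 2), -31))) = Mul(20, Add(Rational(-5, 2), Mul(Rational(1, 2), 961), Rational(93, 2))) = Mul(20, Add(Rational(-5, 2), Rational(961, 2), Rational(93, 2))) = Mul(20, Rational(1049, 2)) = 10490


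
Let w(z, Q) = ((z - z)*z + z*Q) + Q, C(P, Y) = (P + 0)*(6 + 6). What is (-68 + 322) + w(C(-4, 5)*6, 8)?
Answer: -2042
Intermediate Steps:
C(P, Y) = 12*P (C(P, Y) = P*12 = 12*P)
w(z, Q) = Q + Q*z (w(z, Q) = (0*z + Q*z) + Q = (0 + Q*z) + Q = Q*z + Q = Q + Q*z)
(-68 + 322) + w(C(-4, 5)*6, 8) = (-68 + 322) + 8*(1 + (12*(-4))*6) = 254 + 8*(1 - 48*6) = 254 + 8*(1 - 288) = 254 + 8*(-287) = 254 - 2296 = -2042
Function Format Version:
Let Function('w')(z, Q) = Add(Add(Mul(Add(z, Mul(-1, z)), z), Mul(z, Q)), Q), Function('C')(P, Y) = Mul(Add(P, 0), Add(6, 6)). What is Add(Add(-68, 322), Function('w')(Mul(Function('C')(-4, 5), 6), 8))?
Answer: -2042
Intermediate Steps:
Function('C')(P, Y) = Mul(12, P) (Function('C')(P, Y) = Mul(P, 12) = Mul(12, P))
Function('w')(z, Q) = Add(Q, Mul(Q, z)) (Function('w')(z, Q) = Add(Add(Mul(0, z), Mul(Q, z)), Q) = Add(Add(0, Mul(Q, z)), Q) = Add(Mul(Q, z), Q) = Add(Q, Mul(Q, z)))
Add(Add(-68, 322), Function('w')(Mul(Function('C')(-4, 5), 6), 8)) = Add(Add(-68, 322), Mul(8, Add(1, Mul(Mul(12, -4), 6)))) = Add(254, Mul(8, Add(1, Mul(-48, 6)))) = Add(254, Mul(8, Add(1, -288))) = Add(254, Mul(8, -287)) = Add(254, -2296) = -2042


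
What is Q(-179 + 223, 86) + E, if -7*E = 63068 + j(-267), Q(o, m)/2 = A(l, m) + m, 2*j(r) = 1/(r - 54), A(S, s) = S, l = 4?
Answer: -39680735/4494 ≈ -8829.7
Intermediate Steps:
j(r) = 1/(2*(-54 + r)) (j(r) = 1/(2*(r - 54)) = 1/(2*(-54 + r)))
Q(o, m) = 8 + 2*m (Q(o, m) = 2*(4 + m) = 8 + 2*m)
E = -40489655/4494 (E = -(63068 + 1/(2*(-54 - 267)))/7 = -(63068 + (½)/(-321))/7 = -(63068 + (½)*(-1/321))/7 = -(63068 - 1/642)/7 = -⅐*40489655/642 = -40489655/4494 ≈ -9009.7)
Q(-179 + 223, 86) + E = (8 + 2*86) - 40489655/4494 = (8 + 172) - 40489655/4494 = 180 - 40489655/4494 = -39680735/4494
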